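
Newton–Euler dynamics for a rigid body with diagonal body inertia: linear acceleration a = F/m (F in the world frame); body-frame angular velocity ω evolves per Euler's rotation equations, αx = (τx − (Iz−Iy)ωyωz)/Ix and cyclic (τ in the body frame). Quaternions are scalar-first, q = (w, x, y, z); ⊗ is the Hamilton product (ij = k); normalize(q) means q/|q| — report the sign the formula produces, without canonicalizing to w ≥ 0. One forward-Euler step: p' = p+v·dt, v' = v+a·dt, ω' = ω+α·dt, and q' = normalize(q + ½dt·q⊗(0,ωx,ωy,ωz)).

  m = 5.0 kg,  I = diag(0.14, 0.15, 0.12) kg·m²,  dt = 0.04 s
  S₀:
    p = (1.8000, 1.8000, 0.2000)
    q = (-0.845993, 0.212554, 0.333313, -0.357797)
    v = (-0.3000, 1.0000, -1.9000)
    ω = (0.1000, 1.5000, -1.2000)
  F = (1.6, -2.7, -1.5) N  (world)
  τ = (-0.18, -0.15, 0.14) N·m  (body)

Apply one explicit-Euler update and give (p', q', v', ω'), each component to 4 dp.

α = I⁻¹(τ − ω×Iω) = (-1.6714, -0.9840, 1.1542)
new body rate ω' = (0.0331, 1.4606, -1.1538)
Hamilton product q⊗(0,ω) = (-0.9505813, 0.0521206, -1.0497044, 1.3006913)
updated quaternion q' = (-0.8644, 0.2134, 0.3121, -0.3315)
a = F/m = (0.3200, -0.5400, -0.3000)
p' = p + v·dt = (1.7880, 1.8400, 0.1240)
new velocity v' = (-0.2872, 0.9784, -1.9120)

p' = (1.7880, 1.8400, 0.1240)
q' = (-0.8644, 0.2134, 0.3121, -0.3315)
v' = (-0.2872, 0.9784, -1.9120)
ω' = (0.0331, 1.4606, -1.1538)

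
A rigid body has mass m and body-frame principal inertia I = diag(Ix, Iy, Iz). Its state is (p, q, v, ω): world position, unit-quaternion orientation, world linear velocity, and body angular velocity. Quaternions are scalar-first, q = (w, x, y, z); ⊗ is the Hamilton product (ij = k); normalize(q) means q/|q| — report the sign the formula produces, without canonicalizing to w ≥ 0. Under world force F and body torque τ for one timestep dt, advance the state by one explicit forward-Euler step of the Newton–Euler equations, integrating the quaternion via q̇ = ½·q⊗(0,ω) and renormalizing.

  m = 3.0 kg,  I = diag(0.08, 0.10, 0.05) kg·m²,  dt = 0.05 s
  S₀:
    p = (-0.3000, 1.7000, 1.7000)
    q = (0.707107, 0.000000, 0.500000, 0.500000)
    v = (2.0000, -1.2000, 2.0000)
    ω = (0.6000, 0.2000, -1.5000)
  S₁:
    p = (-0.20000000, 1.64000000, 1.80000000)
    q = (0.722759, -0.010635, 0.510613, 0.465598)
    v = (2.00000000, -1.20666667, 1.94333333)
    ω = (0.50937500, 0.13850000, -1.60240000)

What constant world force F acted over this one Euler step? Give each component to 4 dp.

F = (0.0000, -0.4000, -3.4000)

velocity change Δv = (0.00000000, -0.00666667, -0.05666667)
m·(v₁−v₀)/dt = (0.0000, -0.4000, -3.4000)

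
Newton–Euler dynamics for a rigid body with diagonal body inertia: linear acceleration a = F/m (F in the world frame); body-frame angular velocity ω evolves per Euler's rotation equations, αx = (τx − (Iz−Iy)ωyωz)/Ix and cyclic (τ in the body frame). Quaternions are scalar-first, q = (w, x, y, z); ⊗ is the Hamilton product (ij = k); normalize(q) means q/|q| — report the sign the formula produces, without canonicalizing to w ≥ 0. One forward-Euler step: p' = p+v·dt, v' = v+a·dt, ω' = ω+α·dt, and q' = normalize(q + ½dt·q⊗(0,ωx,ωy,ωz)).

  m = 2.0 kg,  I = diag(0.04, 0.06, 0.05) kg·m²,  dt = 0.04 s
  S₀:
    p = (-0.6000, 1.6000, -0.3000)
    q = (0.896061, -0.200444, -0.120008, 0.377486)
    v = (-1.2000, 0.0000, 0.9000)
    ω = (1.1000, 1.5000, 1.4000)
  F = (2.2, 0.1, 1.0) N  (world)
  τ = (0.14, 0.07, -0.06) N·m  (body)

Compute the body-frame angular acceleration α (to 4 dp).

gyro term ω×Iω = (-0.0210, -0.0154, 0.0330)
(τ − ω×Iω)/I = (4.0250, 1.4233, -1.8600)

α = (4.0250, 1.4233, -1.8600)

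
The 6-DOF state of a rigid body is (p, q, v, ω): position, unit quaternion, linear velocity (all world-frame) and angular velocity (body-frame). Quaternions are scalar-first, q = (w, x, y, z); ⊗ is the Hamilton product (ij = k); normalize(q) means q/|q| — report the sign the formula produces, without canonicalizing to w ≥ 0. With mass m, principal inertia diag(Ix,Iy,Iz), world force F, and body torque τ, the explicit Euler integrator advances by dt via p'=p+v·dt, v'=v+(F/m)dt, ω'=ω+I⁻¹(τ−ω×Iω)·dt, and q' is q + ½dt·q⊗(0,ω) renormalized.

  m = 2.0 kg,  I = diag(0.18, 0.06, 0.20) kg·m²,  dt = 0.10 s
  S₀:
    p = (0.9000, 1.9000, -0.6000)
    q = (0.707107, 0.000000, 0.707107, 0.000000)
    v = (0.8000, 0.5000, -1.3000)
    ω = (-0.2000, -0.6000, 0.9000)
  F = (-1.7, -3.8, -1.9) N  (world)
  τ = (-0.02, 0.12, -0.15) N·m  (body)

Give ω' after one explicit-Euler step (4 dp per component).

ω' = (-0.1691, -0.4060, 0.8322)

α = I⁻¹(τ − ω×Iω) = (0.3089, 1.9400, -0.6780)
new body rate ω' = (-0.1691, -0.4060, 0.8322)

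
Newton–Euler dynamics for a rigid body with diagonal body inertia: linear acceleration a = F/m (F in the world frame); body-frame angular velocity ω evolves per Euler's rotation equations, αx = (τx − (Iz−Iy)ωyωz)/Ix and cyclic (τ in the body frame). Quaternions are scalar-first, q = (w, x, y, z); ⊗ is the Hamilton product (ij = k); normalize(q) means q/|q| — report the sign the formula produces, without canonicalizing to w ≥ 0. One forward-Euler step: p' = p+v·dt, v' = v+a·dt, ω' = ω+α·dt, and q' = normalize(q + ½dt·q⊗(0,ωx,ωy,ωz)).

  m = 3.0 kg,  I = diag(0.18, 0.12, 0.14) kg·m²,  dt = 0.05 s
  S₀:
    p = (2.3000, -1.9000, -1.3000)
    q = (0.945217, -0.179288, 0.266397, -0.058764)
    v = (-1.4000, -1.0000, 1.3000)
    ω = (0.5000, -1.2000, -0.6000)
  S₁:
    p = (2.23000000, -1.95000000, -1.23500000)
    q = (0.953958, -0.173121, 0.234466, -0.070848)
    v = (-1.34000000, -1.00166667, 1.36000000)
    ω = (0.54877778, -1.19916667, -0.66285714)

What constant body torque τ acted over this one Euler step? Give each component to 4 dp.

τ = (0.1900, -0.0100, -0.1400)

rate change Δω = (0.04877778, 0.00083333, -0.06285714)
precession coupling = (0.0144, -0.0120, 0.0360)
τ = I·(Δω/dt) + ω₀×(Iω₀) = (0.1900, -0.0100, -0.1400)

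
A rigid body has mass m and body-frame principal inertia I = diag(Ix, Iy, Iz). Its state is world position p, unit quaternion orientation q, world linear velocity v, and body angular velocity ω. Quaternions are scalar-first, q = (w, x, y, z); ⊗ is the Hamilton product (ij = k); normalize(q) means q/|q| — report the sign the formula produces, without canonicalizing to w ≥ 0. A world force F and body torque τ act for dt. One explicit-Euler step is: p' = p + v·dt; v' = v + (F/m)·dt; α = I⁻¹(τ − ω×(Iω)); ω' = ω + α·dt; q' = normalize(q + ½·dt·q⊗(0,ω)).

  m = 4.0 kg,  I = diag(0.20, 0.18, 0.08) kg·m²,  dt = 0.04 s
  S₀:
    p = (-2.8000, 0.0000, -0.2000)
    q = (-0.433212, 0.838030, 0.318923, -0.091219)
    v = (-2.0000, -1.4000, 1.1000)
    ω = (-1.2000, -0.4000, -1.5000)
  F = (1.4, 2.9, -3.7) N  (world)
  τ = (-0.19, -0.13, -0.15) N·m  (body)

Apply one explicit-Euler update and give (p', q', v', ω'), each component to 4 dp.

p' = (-2.8800, -0.0560, -0.1560)
q' = (-0.4130, 0.8375, 0.3494, -0.0772)
v' = (-1.9860, -1.3710, 1.0630)
ω' = (-1.2260, -0.4769, -1.5702)

gyro term ω×Iω = (-0.0600, 0.2160, -0.0096)
α = I⁻¹(τ − ω×Iω) = (-0.6500, -1.9222, -1.7550)
ω + α·dt = (-1.2260, -0.4769, -1.5702)
2q̇ = q⊗(0,ω) = (0.9963767, 0.0049823, 1.5397926, 0.6973136)
updated quaternion q' = (-0.4130, 0.8375, 0.3494, -0.0772)
linear accel F/m = (0.3500, 0.7250, -0.9250)
p + v·dt = (-2.8800, -0.0560, -0.1560)
new velocity v' = (-1.9860, -1.3710, 1.0630)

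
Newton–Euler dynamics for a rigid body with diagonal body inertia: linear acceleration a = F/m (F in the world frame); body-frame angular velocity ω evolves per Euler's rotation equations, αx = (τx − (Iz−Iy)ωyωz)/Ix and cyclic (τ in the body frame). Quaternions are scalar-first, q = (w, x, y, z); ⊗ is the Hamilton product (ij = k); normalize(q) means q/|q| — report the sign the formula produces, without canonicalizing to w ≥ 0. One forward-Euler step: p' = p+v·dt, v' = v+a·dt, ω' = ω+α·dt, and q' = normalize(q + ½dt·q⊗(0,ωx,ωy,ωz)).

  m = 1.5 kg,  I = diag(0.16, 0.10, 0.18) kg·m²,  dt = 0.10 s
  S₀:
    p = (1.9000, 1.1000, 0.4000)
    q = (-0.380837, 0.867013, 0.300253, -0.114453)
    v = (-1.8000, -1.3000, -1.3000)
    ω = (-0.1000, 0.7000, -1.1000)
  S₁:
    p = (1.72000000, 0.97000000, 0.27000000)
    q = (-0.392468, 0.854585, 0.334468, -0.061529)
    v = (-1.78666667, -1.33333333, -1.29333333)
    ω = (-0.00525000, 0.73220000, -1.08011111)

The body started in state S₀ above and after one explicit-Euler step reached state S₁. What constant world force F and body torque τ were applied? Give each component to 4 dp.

Δω = ω₁−ω₀ = (0.09475000, 0.03220000, 0.01988889)
ω₀×(Iω₀) = (-0.0616, -0.0022, 0.0042)
I·α + gyro = (0.0900, 0.0300, 0.0400)
velocity change Δv = (0.01333333, -0.03333333, 0.00666667)
applied force F = (0.2000, -0.5000, 0.1000)

F = (0.2000, -0.5000, 0.1000)
τ = (0.0900, 0.0300, 0.0400)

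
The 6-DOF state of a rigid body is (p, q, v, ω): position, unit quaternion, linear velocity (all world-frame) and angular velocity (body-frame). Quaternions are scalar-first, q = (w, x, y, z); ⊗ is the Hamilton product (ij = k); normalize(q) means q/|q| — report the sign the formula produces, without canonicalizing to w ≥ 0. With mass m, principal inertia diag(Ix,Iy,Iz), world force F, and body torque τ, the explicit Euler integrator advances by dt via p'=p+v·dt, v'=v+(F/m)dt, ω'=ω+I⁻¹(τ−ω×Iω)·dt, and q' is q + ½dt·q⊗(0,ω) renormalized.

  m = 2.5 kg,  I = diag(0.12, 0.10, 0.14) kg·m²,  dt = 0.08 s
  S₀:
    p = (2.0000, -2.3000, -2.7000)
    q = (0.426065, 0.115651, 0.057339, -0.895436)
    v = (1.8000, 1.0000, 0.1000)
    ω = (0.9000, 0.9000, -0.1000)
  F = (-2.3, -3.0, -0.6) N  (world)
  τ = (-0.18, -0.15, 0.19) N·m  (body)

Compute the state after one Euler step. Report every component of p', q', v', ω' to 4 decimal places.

p' = (2.1440, -2.2200, -2.6920)
q' = (0.4157, 0.1628, 0.0409, -0.8939)
v' = (1.7264, 0.9040, 0.0808)
ω' = (0.7824, 0.7786, 0.0178)

p + v·dt = (2.1440, -2.2200, -2.6920)
new velocity v' = (1.7264, 0.9040, 0.0808)
α = I⁻¹(τ − ω×Iω) = (-1.4700, -1.5180, 1.4729)
ω + α·dt = (0.7824, 0.7786, 0.0178)
q⊗(0,ω) = (-0.2452346, 1.1836170, -0.4108688, 0.0098743)
q' = normalize(q + ½dt·q⊗(0,ω)) = (0.4157, 0.1628, 0.0409, -0.8939)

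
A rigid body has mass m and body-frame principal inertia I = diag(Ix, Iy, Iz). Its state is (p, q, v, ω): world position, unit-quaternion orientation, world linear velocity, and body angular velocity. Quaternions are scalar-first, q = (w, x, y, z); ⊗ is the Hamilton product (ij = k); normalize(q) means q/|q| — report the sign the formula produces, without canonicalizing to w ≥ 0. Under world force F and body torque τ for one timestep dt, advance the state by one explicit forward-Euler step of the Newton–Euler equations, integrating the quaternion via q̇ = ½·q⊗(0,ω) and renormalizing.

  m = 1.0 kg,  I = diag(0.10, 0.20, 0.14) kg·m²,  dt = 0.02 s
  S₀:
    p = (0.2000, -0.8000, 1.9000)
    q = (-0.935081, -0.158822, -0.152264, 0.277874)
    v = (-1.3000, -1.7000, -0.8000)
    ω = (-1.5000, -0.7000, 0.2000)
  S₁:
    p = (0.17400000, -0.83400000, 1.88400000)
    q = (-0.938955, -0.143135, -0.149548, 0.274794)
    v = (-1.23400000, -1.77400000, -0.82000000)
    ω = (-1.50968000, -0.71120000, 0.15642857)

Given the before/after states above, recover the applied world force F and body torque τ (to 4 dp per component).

F = (3.3000, -3.7000, -1.0000)
τ = (-0.0400, -0.1000, -0.2000)

Δω = ω₁−ω₀ = (-0.00968000, -0.01120000, -0.04357143)
precession coupling = (0.0084, 0.0120, 0.1050)
I·α + gyro = (-0.0400, -0.1000, -0.2000)
v₁ − v₀ = (0.06600000, -0.07400000, -0.02000000)
m·(v₁−v₀)/dt = (3.3000, -3.7000, -1.0000)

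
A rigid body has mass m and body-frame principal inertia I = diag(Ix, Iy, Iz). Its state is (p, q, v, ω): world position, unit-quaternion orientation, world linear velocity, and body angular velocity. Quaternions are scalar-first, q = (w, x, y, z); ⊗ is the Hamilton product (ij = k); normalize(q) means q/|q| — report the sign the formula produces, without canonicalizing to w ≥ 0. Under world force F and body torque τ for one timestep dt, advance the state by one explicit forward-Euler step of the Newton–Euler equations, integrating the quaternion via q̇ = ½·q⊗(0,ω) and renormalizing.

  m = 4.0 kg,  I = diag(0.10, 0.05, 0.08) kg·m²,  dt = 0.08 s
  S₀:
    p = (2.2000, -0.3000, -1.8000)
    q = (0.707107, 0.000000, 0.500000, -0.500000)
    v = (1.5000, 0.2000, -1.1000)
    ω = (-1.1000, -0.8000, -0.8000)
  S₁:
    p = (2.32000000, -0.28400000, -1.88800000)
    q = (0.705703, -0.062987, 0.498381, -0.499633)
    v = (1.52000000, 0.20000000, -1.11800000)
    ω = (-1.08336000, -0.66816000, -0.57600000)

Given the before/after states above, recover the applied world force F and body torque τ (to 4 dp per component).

v₁ − v₀ = (0.02000000, 0.00000000, -0.01800000)
m·(v₁−v₀)/dt = (1.0000, 0.0000, -0.9000)
ω₁ − ω₀ = (0.01664000, 0.13184000, 0.22400000)
I·α + gyro = (0.0400, 0.1000, 0.1800)

F = (1.0000, 0.0000, -0.9000)
τ = (0.0400, 0.1000, 0.1800)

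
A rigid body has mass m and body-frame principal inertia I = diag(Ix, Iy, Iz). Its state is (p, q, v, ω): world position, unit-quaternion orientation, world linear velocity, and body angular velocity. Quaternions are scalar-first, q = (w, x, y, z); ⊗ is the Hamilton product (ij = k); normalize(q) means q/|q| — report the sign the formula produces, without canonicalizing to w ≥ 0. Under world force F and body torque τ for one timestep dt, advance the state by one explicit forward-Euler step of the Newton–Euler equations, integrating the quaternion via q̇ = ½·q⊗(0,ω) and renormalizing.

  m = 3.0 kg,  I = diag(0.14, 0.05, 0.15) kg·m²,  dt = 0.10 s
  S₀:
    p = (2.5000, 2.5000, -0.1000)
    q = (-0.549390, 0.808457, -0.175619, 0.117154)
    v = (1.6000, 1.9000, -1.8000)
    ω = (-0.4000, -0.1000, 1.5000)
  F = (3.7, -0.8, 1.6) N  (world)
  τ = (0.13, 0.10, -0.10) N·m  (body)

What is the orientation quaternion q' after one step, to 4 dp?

2q̇ = q⊗(0,ω) = (0.1300899, -0.0319571, -1.2046081, -0.9751783)
updated quaternion q' = (-0.5413, 0.8044, -0.2351, 0.0682)

q' = (-0.5413, 0.8044, -0.2351, 0.0682)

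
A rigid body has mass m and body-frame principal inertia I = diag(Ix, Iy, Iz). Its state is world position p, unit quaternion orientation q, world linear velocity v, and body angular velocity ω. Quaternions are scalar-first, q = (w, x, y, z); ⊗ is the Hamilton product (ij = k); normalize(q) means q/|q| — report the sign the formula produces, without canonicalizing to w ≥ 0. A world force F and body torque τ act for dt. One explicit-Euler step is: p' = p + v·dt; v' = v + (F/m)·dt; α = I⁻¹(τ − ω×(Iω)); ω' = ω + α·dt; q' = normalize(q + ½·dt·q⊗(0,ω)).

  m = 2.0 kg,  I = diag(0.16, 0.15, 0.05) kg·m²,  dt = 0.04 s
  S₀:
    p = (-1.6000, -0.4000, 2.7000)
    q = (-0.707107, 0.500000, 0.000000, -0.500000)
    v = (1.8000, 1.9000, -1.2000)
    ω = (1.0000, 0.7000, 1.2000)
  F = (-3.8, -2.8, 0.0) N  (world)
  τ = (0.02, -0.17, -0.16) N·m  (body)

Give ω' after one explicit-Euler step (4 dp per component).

ω' = (1.0260, 0.6195, 1.0776)

gyro term ω×Iω = (-0.0840, 0.1320, -0.0070)
α = I⁻¹(τ − ω×Iω) = (0.6500, -2.0133, -3.0600)
ω' = ω + α·dt = (1.0260, 0.6195, 1.0776)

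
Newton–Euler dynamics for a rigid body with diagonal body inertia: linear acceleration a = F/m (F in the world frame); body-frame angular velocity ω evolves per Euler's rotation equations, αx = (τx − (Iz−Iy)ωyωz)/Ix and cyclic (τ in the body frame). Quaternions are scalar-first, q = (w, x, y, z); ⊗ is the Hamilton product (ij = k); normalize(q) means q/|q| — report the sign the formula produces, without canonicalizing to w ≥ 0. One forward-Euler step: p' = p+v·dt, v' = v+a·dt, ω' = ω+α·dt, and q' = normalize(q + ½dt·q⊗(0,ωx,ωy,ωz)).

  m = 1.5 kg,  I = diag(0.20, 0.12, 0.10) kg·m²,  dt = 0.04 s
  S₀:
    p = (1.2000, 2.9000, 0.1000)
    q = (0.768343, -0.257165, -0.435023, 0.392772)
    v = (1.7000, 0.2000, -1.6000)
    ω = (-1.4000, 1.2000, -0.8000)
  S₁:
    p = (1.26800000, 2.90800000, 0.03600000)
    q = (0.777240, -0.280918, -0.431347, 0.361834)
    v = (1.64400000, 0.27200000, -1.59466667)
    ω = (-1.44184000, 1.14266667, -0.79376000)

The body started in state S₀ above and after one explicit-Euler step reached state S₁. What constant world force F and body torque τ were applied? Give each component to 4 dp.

Δv = v₁−v₀ = (-0.05600000, 0.07200000, 0.00533333)
m·(v₁−v₀)/dt = (-2.1000, 2.7000, 0.2000)
Δω = ω₁−ω₀ = (-0.04184000, -0.05733333, 0.00624000)
precession coupling = (0.0192, 0.1120, 0.1344)
applied torque τ = (-0.1900, -0.0600, 0.1500)

F = (-2.1000, 2.7000, 0.2000)
τ = (-0.1900, -0.0600, 0.1500)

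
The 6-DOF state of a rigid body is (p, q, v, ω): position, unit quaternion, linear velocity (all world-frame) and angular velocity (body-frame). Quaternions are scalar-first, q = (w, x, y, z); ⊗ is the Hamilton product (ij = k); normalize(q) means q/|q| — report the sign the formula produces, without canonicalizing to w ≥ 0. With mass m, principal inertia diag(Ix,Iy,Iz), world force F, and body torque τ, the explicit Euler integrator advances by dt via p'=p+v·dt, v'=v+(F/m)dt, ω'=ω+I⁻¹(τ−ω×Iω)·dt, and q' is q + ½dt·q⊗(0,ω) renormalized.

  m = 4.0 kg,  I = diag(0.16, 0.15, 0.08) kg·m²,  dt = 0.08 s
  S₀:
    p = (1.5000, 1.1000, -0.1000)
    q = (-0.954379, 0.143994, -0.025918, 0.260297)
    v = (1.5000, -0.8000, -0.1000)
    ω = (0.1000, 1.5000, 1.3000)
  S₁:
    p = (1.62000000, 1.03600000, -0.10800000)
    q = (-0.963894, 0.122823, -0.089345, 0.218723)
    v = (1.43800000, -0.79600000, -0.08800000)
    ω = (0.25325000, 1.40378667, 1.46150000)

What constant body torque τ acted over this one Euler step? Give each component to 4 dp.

τ = (0.1700, -0.1700, 0.1600)

rate change Δω = (0.15325000, -0.09621333, 0.16150000)
applied torque τ = (0.1700, -0.1700, 0.1600)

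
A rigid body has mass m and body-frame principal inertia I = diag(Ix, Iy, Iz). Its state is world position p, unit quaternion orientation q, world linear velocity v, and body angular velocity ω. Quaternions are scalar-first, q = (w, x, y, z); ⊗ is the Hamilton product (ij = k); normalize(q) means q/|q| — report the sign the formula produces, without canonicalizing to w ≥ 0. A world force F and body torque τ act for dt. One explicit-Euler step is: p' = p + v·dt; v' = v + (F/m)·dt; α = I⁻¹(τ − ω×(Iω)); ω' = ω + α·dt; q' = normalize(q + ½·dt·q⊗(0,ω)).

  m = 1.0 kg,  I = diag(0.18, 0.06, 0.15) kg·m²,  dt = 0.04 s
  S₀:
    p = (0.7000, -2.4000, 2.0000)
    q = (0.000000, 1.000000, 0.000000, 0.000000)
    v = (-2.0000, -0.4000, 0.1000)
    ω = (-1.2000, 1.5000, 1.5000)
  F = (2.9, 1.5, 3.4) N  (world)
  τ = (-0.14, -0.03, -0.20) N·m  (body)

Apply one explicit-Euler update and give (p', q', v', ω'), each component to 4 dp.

p' = p + v·dt = (0.6200, -2.4160, 2.0040)
new velocity v' = (-1.8840, -0.3400, 0.2360)
gyro term ω×Iω = (0.2025, -0.0540, 0.2160)
angular accel α = (-1.9028, 0.4000, -2.7733)
ω' = ω + α·dt = (-1.2761, 1.5160, 1.3891)
Hamilton product q⊗(0,ω) = (1.2000000, 0.0000000, -1.5000000, 1.5000000)
updated quaternion q' = (0.0240, 0.9988, -0.0300, 0.0300)

p' = (0.6200, -2.4160, 2.0040)
q' = (0.0240, 0.9988, -0.0300, 0.0300)
v' = (-1.8840, -0.3400, 0.2360)
ω' = (-1.2761, 1.5160, 1.3891)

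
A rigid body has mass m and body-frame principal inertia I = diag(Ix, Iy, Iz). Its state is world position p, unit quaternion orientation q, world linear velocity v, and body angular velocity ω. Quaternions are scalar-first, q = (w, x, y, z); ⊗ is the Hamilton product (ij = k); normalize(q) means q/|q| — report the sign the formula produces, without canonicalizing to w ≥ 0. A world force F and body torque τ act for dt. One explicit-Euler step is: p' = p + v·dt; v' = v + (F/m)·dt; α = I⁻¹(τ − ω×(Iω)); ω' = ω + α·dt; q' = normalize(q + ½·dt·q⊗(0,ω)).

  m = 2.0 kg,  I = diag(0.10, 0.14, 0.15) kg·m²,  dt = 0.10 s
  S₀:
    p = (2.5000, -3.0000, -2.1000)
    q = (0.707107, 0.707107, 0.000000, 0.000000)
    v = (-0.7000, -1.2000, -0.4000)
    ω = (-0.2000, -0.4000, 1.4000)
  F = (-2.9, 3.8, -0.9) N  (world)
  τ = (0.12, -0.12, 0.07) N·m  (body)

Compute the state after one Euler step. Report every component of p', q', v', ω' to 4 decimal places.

p' = (2.4300, -3.1200, -2.1400)
q' = (0.7123, 0.6982, -0.0635, 0.0353)
v' = (-0.8450, -1.0100, -0.4450)
ω' = (-0.0744, -0.4957, 1.4445)

p' = p + v·dt = (2.4300, -3.1200, -2.1400)
new velocity v' = (-0.8450, -1.0100, -0.4450)
angular accel α = (1.2560, -0.9571, 0.4453)
new body rate ω' = (-0.0744, -0.4957, 1.4445)
q⊗(0,ω) = (0.1414214, -0.1414214, -1.2727926, 0.7071070)
updated quaternion q' = (0.7123, 0.6982, -0.0635, 0.0353)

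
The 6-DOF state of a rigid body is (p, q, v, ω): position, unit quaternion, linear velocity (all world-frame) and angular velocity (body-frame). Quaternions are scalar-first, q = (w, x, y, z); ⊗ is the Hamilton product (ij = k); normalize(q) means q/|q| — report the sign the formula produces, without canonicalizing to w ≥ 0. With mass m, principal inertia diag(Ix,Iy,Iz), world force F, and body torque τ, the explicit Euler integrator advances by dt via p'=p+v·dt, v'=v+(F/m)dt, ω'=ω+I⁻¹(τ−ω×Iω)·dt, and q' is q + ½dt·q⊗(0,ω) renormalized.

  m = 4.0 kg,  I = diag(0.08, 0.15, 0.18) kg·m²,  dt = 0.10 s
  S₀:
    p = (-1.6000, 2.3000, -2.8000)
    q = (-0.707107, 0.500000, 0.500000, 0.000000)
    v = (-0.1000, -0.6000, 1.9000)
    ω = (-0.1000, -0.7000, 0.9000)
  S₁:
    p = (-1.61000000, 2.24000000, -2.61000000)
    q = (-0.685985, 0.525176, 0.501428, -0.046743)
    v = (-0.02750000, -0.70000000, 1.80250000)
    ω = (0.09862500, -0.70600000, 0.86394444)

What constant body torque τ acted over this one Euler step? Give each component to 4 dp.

Δω = ω₁−ω₀ = (0.19862500, -0.00600000, -0.03605556)
gyro term ω₀×Iω₀ = (-0.0189, 0.0090, 0.0049)
applied torque τ = (0.1400, 0.0000, -0.0600)

τ = (0.1400, 0.0000, -0.0600)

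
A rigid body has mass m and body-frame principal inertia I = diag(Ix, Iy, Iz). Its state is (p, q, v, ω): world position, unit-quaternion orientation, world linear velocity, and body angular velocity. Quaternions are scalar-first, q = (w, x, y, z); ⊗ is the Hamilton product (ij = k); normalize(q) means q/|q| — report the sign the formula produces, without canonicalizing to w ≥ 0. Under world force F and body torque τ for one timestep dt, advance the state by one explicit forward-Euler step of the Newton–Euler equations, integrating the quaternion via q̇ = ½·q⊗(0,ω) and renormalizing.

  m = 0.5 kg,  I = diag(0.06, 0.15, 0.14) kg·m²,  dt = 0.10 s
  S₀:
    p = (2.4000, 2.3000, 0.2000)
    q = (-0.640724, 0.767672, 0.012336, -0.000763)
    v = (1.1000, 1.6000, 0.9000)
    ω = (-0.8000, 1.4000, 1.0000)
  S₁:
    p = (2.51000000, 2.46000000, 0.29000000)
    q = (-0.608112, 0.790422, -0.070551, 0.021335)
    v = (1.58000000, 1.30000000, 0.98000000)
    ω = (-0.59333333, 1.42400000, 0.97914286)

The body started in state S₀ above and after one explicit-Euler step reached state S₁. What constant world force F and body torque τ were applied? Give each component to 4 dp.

F = (2.4000, -1.5000, 0.4000)
τ = (0.1100, 0.1000, -0.1300)

rate change Δω = (0.20666667, 0.02400000, -0.02085714)
applied torque τ = (0.1100, 0.1000, -0.1300)
Δv = v₁−v₀ = (0.48000000, -0.30000000, 0.08000000)
applied force F = (2.4000, -1.5000, 0.4000)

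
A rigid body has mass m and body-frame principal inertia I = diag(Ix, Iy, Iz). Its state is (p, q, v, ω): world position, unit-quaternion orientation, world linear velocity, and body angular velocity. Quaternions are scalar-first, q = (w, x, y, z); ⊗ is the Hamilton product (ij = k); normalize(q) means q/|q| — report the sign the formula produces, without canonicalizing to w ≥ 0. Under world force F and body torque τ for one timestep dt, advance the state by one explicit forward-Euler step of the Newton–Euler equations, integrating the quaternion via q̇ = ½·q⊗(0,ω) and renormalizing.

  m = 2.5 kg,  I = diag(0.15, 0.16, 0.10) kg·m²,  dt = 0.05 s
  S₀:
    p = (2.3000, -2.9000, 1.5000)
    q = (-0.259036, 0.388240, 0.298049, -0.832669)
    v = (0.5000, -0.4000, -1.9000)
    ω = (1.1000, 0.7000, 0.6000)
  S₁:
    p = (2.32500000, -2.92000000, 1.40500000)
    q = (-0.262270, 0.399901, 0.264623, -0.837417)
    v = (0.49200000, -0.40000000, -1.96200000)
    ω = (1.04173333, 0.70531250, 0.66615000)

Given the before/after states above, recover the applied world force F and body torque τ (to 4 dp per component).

ω₁ − ω₀ = (-0.05826667, 0.00531250, 0.06615000)
precession coupling = (-0.0252, 0.0330, 0.0077)
τ = I·(Δω/dt) + ω₀×(Iω₀) = (-0.2000, 0.0500, 0.1400)
Δv = v₁−v₀ = (-0.00800000, 0.00000000, -0.06200000)
m·(v₁−v₀)/dt = (-0.4000, 0.0000, -3.1000)

F = (-0.4000, 0.0000, -3.1000)
τ = (-0.2000, 0.0500, 0.1400)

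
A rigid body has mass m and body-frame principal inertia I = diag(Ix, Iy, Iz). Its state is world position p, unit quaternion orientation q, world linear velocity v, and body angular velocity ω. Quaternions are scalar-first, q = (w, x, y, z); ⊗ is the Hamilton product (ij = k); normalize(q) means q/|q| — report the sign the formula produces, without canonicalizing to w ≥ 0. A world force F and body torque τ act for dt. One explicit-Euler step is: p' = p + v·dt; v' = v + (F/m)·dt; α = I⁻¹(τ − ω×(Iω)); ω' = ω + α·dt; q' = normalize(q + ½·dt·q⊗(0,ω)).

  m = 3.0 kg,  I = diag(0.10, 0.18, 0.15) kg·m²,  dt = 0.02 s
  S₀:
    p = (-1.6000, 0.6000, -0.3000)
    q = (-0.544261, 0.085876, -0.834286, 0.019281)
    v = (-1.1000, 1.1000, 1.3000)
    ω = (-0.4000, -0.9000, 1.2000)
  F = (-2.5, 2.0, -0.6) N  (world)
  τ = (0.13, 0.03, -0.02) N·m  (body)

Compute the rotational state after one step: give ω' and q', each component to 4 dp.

ω×(Iω) gyroscopic = (0.0324, 0.0240, 0.0288)
angular accel α = (0.9760, 0.0333, -0.3253)
ω' = ω + α·dt = (-0.3805, -0.8993, 1.1935)
2q̇ = q⊗(0,ω) = (-0.7396442, -0.7660859, 0.3790713, -1.0641160)
updated quaternion q' = (-0.5516, 0.0782, -0.8304, 0.0086)

ω' = (-0.3805, -0.8993, 1.1935)
q' = (-0.5516, 0.0782, -0.8304, 0.0086)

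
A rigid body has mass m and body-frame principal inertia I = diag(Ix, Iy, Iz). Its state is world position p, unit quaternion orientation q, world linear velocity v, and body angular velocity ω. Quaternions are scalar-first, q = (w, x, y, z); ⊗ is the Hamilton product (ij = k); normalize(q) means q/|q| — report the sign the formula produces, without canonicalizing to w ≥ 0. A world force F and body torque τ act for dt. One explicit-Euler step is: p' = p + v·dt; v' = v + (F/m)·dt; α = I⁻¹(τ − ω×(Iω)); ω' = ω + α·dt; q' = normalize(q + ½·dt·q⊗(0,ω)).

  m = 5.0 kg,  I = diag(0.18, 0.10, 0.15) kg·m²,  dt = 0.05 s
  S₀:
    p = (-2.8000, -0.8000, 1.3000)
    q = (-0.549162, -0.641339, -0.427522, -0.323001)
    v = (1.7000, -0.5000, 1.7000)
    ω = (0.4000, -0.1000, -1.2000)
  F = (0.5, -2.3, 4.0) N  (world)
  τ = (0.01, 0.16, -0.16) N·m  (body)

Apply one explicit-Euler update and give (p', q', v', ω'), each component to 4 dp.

p' = (-2.7150, -0.8250, 1.3850)
q' = (-0.5532, -0.6345, -0.4484, -0.3005)
v' = (1.7050, -0.5230, 1.7400)
ω' = (0.4011, -0.0128, -1.2544)

precession coupling ω×(Iω) = (0.0060, -0.0144, 0.0032)
α = I⁻¹(τ − ω×Iω) = (0.0222, 1.7440, -1.0880)
ω + α·dt = (0.4011, -0.0128, -1.2544)
q⊗(0,ω) = (-0.1738178, 0.2610615, -0.8438910, 0.8941371)
q' = normalize(q + ½dt·q⊗(0,ω)) = (-0.5532, -0.6345, -0.4484, -0.3005)
linear accel F/m = (0.1000, -0.4600, 0.8000)
p + v·dt = (-2.7150, -0.8250, 1.3850)
v + (F/m)dt = (1.7050, -0.5230, 1.7400)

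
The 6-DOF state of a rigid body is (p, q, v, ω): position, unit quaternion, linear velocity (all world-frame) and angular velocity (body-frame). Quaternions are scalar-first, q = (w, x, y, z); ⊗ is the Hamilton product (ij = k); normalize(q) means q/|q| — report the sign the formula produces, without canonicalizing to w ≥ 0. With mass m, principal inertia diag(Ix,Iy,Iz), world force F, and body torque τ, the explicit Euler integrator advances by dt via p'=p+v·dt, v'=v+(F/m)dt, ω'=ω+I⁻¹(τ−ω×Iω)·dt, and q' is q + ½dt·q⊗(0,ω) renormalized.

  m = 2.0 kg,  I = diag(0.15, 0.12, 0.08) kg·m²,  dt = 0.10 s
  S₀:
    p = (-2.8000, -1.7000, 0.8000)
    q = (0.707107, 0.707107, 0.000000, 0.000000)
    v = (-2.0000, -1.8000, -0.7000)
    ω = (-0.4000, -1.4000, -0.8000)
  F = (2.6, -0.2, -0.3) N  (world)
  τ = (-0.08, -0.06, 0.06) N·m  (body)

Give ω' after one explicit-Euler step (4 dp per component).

ω×(Iω) gyroscopic = (-0.0448, 0.0224, -0.0168)
angular accel α = (-0.2347, -0.6867, 0.9600)
ω + α·dt = (-0.4235, -1.4687, -0.7040)

ω' = (-0.4235, -1.4687, -0.7040)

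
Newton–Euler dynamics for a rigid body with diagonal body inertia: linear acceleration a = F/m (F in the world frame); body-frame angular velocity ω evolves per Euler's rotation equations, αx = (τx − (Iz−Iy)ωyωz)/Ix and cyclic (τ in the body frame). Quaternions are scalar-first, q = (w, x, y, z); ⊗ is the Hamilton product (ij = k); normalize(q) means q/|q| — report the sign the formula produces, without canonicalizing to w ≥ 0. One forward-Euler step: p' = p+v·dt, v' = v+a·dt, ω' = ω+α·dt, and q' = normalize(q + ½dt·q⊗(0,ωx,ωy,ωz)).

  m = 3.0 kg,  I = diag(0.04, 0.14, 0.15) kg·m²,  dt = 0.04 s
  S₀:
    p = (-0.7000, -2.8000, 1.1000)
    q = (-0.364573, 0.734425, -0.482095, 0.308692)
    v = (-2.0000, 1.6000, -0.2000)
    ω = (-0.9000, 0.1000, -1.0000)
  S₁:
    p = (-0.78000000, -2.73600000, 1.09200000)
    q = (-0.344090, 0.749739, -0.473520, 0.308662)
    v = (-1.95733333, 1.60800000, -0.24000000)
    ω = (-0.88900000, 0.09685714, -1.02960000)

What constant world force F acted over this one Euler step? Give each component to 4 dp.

Δv = v₁−v₀ = (0.04266667, 0.00800000, -0.04000000)
m·(v₁−v₀)/dt = (3.2000, 0.6000, -3.0000)

F = (3.2000, 0.6000, -3.0000)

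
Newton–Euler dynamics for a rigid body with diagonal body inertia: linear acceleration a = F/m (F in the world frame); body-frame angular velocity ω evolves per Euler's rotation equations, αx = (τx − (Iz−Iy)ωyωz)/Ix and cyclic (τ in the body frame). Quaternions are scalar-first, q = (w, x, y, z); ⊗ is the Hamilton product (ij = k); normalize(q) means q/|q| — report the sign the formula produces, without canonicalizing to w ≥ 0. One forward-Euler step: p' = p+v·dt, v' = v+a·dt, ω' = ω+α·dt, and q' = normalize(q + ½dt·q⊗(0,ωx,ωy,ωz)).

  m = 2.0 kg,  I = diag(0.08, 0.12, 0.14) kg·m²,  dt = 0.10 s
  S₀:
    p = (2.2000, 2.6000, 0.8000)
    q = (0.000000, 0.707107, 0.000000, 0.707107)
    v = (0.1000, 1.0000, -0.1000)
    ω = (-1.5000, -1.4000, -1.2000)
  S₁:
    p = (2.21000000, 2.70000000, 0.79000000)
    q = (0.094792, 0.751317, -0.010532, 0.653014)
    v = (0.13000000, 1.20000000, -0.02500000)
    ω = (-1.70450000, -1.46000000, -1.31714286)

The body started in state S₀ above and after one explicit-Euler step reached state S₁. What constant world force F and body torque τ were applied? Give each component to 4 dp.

F = (0.6000, 4.0000, 1.5000)
τ = (-0.1300, -0.1800, -0.0800)

Δv = v₁−v₀ = (0.03000000, 0.20000000, 0.07500000)
m·(v₁−v₀)/dt = (0.6000, 4.0000, 1.5000)
rate change Δω = (-0.20450000, -0.06000000, -0.11714286)
I·α + gyro = (-0.1300, -0.1800, -0.0800)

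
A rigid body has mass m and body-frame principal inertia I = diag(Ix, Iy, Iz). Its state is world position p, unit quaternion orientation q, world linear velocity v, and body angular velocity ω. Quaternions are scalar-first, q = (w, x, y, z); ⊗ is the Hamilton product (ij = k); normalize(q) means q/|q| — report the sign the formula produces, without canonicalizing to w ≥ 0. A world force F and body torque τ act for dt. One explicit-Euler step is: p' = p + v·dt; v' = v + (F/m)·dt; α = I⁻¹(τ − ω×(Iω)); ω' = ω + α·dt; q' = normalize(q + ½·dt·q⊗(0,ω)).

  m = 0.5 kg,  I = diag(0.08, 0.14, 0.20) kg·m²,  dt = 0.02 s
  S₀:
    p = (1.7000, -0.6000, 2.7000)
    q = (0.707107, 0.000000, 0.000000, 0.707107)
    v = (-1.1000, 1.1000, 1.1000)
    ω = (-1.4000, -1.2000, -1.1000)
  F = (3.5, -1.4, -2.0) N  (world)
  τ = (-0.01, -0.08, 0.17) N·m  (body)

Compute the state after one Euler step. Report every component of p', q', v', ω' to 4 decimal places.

a = F/m = (7.0000, -2.8000, -4.0000)
new position p' = (1.6780, -0.5780, 2.7220)
new velocity v' = (-0.9600, 1.0440, 1.0200)
precession coupling ω×(Iω) = (0.0792, -0.1848, 0.1008)
angular accel α = (-1.1150, 0.7486, 0.3460)
new body rate ω' = (-1.4223, -1.1850, -1.0931)
q⊗(0,ω) = (0.7778177, -0.1414214, -1.8384782, -0.7778177)
updated quaternion q' = (0.7147, -0.0014, -0.0184, 0.6992)

p' = (1.6780, -0.5780, 2.7220)
q' = (0.7147, -0.0014, -0.0184, 0.6992)
v' = (-0.9600, 1.0440, 1.0200)
ω' = (-1.4223, -1.1850, -1.0931)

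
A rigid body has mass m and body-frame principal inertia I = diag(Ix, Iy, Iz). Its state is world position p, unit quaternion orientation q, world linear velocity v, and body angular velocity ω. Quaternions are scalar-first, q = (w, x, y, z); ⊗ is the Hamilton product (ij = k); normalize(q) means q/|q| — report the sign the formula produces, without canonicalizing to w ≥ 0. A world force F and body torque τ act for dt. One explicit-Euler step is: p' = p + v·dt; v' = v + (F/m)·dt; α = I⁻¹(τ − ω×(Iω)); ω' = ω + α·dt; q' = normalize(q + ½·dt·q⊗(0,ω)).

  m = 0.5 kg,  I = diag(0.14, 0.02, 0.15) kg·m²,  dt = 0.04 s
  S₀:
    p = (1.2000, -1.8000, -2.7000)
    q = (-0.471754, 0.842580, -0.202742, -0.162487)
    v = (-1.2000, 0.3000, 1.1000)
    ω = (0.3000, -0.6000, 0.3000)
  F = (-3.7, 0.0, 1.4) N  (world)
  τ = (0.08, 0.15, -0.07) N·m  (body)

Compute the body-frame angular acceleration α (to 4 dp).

precession coupling ω×(Iω) = (-0.0234, -0.0009, 0.0216)
α = I⁻¹(τ − ω×Iω) = (0.7386, 7.5450, -0.6107)

α = (0.7386, 7.5450, -0.6107)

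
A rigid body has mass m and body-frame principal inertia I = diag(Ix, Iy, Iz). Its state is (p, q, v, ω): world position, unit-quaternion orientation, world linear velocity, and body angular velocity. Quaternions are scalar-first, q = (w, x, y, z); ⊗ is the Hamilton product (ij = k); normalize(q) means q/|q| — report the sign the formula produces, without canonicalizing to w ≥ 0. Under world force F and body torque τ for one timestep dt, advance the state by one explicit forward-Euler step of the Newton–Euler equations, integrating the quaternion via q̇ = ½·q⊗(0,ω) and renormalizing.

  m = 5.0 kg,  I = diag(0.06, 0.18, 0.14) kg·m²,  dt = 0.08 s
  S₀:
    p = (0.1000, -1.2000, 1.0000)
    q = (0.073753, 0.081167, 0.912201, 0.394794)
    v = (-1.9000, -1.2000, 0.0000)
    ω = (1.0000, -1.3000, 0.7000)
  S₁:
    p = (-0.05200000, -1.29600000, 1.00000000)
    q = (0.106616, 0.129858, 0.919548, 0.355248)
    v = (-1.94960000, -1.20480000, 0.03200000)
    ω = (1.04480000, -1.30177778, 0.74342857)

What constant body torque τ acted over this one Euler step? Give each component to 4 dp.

rate change Δω = (0.04480000, -0.00177778, 0.04342857)
τ = I·(Δω/dt) + ω₀×(Iω₀) = (0.0700, -0.0600, -0.0800)

τ = (0.0700, -0.0600, -0.0800)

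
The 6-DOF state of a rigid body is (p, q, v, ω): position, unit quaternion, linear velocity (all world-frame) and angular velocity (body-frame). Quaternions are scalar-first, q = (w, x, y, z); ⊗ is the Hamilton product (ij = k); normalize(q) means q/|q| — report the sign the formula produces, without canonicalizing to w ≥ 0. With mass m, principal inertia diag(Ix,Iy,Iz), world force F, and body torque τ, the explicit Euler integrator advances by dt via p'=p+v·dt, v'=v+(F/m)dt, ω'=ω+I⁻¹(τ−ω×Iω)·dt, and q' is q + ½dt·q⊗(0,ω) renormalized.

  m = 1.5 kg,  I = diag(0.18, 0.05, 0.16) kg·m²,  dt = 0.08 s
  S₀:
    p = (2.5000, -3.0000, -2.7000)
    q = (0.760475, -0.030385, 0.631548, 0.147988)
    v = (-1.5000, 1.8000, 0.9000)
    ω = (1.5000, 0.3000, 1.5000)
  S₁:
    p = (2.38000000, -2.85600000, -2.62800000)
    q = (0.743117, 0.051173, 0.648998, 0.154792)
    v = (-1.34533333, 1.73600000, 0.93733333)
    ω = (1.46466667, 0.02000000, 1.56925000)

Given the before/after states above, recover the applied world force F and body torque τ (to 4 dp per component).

F = (2.9000, -1.2000, 0.7000)
τ = (-0.0300, -0.1300, 0.0800)

velocity change Δv = (0.15466667, -0.06400000, 0.03733333)
applied force F = (2.9000, -1.2000, 0.7000)
ω₁ − ω₀ = (-0.03533333, -0.28000000, 0.06925000)
τ = I·(Δω/dt) + ω₀×(Iω₀) = (-0.0300, -0.1300, 0.0800)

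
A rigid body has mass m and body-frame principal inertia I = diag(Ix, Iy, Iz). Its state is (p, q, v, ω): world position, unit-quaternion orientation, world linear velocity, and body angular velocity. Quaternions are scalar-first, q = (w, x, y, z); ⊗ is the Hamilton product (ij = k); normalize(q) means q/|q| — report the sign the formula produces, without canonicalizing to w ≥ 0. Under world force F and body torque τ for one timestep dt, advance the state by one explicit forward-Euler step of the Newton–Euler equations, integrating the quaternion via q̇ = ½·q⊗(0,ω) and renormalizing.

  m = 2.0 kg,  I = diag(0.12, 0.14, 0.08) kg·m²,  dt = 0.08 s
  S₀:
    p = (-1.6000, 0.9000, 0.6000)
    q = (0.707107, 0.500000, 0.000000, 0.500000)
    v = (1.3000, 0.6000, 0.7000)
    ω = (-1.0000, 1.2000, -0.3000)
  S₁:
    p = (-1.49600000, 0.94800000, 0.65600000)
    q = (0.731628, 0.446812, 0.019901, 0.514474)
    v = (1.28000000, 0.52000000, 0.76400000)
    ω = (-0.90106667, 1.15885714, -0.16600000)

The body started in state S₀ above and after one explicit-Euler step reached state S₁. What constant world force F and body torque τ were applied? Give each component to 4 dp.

Δω = ω₁−ω₀ = (0.09893333, -0.04114286, 0.13400000)
ω₀×(Iω₀) = (0.0216, 0.0120, -0.0240)
applied torque τ = (0.1700, -0.0600, 0.1100)
Δv = v₁−v₀ = (-0.02000000, -0.08000000, 0.06400000)
applied force F = (-0.5000, -2.0000, 1.6000)

F = (-0.5000, -2.0000, 1.6000)
τ = (0.1700, -0.0600, 0.1100)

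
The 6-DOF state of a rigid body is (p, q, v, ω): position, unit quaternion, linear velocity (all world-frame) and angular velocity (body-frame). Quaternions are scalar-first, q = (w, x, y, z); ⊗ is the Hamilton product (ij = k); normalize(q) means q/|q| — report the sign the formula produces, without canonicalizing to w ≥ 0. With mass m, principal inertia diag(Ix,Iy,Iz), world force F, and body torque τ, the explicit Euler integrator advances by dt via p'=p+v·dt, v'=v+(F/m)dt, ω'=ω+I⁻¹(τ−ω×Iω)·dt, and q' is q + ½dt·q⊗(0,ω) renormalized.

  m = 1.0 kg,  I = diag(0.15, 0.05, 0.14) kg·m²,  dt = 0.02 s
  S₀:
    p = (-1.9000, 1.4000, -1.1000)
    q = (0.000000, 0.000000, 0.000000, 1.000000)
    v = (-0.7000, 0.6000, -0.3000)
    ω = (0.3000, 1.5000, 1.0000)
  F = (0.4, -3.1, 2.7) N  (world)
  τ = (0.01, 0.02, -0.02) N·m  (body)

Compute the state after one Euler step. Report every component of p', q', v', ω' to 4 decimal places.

p' = (-1.9140, 1.4120, -1.1060)
q' = (-0.0100, -0.0150, 0.0030, 0.9998)
v' = (-0.6920, 0.5380, -0.2460)
ω' = (0.2833, 1.5068, 1.0036)

a = F/m = (0.4000, -3.1000, 2.7000)
p + v·dt = (-1.9140, 1.4120, -1.1060)
v' = v + a·dt = (-0.6920, 0.5380, -0.2460)
gyro term ω×Iω = (0.1350, 0.0030, -0.0450)
(τ − ω×Iω)/I = (-0.8333, 0.3400, 0.1786)
new body rate ω' = (0.2833, 1.5068, 1.0036)
q⊗(0,ω) = (-1.0000000, -1.5000000, 0.3000000, 0.0000000)
q' = normalize(q + ½dt·q⊗(0,ω)) = (-0.0100, -0.0150, 0.0030, 0.9998)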